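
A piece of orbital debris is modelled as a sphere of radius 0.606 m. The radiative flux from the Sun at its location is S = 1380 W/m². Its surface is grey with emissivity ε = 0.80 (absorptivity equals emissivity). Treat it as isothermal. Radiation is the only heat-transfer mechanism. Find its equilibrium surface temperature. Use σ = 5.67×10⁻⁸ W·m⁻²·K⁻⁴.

T ≈ 279 K

At equilibrium, absorbed power = emitted power.
Absorbing cross-section = πr² = 1.154 m²; emitting surface = 4πr² = 4.615 m² (ratio 4).
εS·A_cross = εσ·A_surf·T⁴  ⇒  T⁴ = S/(4σ)   (ε cancels).
T⁴ = 1380/(4·5.67×10⁻⁸) = 6.085×10⁹ K⁴.
T = (6.085×10⁹)^(1/4).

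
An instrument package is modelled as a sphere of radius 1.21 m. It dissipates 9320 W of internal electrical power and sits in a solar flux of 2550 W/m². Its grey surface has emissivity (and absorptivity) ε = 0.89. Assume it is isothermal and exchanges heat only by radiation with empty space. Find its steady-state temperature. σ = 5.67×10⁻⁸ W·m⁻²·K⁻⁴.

T ≈ 382 K

At steady state, absorbed solar power + internal power = radiated power.
Absorbed: α·S·A_cross = 0.89·2550·4.600 = 10440 W (cross-section πr²).
Total input = 10440 + 9320 = 19760 W.
Radiated: εσ·A_surf·T⁴ with A_surf = 4πr² = 18.40 m².
T⁴ = 19760/(0.89·5.67×10⁻⁸·18.40) = 2.128×10¹⁰ K⁴.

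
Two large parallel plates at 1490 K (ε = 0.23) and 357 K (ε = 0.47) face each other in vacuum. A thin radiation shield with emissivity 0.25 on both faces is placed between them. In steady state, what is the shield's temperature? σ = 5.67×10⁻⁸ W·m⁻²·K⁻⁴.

T_s ≈ 1190 K

In steady state the net flux on the hot side equals that on the cold side.
σ(T₁⁴−T_s⁴)/D₁ = σ(T_s⁴−T₂⁴)/D₂, with D₁ = 1/ε₁+1/ε_s−1 = 7.348, D₂ = 1/ε_s+1/ε₂−1 = 5.128.
Solve for T_s⁴: T_s⁴ = (D₂·T₁⁴ + D₁·T₂⁴)/(D₁+D₂) = 2.035×10¹² K⁴.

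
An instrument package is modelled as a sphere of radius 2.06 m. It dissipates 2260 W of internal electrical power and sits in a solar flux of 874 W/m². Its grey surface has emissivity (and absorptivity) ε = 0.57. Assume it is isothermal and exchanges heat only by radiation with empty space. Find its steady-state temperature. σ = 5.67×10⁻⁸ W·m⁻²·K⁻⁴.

At steady state, absorbed solar power + internal power = radiated power.
Absorbed: α·S·A_cross = 0.57·874·13.33 = 6642 W (cross-section πr²).
Total input = 6642 + 2260 = 8902 W.
Radiated: εσ·A_surf·T⁴ with A_surf = 4πr² = 53.33 m².
T⁴ = 8902/(0.57·5.67×10⁻⁸·53.33) = 5.165×10⁹ K⁴.

T ≈ 268 K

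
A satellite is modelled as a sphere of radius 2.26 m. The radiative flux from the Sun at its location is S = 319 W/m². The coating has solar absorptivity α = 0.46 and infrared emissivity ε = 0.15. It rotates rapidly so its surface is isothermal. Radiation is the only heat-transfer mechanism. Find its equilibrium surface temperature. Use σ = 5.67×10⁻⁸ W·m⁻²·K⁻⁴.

T ≈ 256 K

At equilibrium, absorbed power = emitted power.
Absorbing cross-section = πr² = 16.05 m²; emitting surface = 4πr² = 64.18 m² (ratio 4).
αS·A_cross = εσ·A_surf·T⁴  ⇒  T⁴ = αS/(ε·4σ).
T⁴ = 0.460·319/(0.15·4·5.67×10⁻⁸) = 4.313×10⁹ K⁴.
T = (4.313×10⁹)^(1/4).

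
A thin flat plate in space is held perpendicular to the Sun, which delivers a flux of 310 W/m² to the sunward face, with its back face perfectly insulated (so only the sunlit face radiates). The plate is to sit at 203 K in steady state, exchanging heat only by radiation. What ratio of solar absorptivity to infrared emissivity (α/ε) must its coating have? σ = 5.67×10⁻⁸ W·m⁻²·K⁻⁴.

Balance: αS·A = εσ·1A·T⁴ ⇒ α/ε = σT⁴/S.
α/ε = 5.67×10⁻⁸·(203)⁴/310 = 5.67×10⁻⁸·1.698×10⁹/310.

α/ε ≈ 0.311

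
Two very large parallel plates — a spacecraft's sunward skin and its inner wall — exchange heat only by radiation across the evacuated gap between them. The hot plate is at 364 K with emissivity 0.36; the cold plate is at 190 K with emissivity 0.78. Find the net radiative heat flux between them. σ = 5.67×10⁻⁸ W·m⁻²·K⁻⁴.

For two infinite grey parallel plates, q = σ(T₁⁴ − T₂⁴)/(1/ε₁ + 1/ε₂ − 1).
T₁⁴ − T₂⁴ = 1.756×10¹⁰ − 1.303×10⁹ = 1.625×10¹⁰ K⁴.
1/ε₁ + 1/ε₂ − 1 = 2.778 + 1.282 − 1 = 3.060.
q = 5.67×10⁻⁸ × 1.625×10¹⁰ / 3.060.

q ≈ 301 W/m²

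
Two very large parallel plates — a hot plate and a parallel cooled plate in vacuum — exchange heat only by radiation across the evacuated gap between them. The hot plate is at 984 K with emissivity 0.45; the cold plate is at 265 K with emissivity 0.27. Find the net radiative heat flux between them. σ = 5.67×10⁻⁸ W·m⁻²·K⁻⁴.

For two infinite grey parallel plates, q = σ(T₁⁴ − T₂⁴)/(1/ε₁ + 1/ε₂ − 1).
T₁⁴ − T₂⁴ = 9.375×10¹¹ − 4.932×10⁹ = 9.326×10¹¹ K⁴.
1/ε₁ + 1/ε₂ − 1 = 2.222 + 3.704 − 1 = 4.926.
q = 5.67×10⁻⁸ × 9.326×10¹¹ / 4.926.

q ≈ 10700 W/m²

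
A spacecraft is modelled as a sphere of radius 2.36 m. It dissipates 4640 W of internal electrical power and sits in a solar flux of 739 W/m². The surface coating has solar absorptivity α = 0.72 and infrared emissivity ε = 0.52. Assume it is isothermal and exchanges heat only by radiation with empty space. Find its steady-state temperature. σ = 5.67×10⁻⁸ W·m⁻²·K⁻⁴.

T ≈ 287 K

At steady state, absorbed solar power + internal power = radiated power.
Absorbed: α·S·A_cross = 0.72·739·17.50 = 9310 W (cross-section πr²).
Total input = 9310 + 4640 = 13950 W.
Radiated: εσ·A_surf·T⁴ with A_surf = 4πr² = 69.99 m².
T⁴ = 13950/(0.52·5.67×10⁻⁸·69.99) = 6.760×10⁹ K⁴.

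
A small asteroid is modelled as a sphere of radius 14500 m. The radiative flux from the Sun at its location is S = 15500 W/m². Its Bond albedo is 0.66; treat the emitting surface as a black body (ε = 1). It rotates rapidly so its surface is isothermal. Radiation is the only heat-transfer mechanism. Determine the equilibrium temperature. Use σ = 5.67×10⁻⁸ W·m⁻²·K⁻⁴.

T ≈ 390 K

At equilibrium, absorbed power = emitted power.
Absorbing cross-section = πr² = 6.605×10⁸ m²; emitting surface = 4πr² = 2.642×10⁹ m² (ratio 4).
(1−a)S·A_cross = εσ·A_surf·T⁴  ⇒  T⁴ = (1−a)S/(4σ).
T⁴ = 0.340·15500/(4·5.67×10⁻⁸) = 2.324×10¹⁰ K⁴.
T = (2.324×10¹⁰)^(1/4).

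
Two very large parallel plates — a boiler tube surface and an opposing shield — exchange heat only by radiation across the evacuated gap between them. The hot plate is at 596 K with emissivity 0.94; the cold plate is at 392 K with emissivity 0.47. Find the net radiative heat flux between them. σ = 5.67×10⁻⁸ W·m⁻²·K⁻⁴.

q ≈ 2650 W/m²

For two infinite grey parallel plates, q = σ(T₁⁴ − T₂⁴)/(1/ε₁ + 1/ε₂ − 1).
T₁⁴ − T₂⁴ = 1.262×10¹¹ − 2.361×10¹⁰ = 1.026×10¹¹ K⁴.
1/ε₁ + 1/ε₂ − 1 = 1.064 + 2.128 − 1 = 2.191.
q = 5.67×10⁻⁸ × 1.026×10¹¹ / 2.191.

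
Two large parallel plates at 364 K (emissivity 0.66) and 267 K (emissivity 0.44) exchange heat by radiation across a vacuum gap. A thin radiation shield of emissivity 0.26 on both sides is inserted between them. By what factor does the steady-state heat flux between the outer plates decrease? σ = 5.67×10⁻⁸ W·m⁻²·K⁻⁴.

Without shield: q₀ = σΔ(T⁴)/(1/ε₁+1/ε₂−1) with denominator 2.788.
With shield the two gaps are in series; the resistances add: (1/ε₁+1/ε_s−1)+(1/ε_s+1/ε₂−1) = 4.361+5.119 = 9.480.
Heat-flux ratio q₀/q = 9.480/2.788.

factor ≈ 3.40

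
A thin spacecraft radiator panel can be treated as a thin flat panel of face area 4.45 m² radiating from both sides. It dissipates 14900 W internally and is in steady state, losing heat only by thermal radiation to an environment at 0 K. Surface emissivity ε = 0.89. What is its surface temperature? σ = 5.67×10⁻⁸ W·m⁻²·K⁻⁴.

Steady state: internal power = radiated power, P = εσA T⁴.
Radiating area A = 2·4.45 = 8.900 m².
T⁴ = P/(εσA) = 14900/(0.89·5.67×10⁻⁸·8.900) = 3.318×10¹⁰ K⁴.
T = (3.318×10¹⁰)^(1/4).

T ≈ 427 K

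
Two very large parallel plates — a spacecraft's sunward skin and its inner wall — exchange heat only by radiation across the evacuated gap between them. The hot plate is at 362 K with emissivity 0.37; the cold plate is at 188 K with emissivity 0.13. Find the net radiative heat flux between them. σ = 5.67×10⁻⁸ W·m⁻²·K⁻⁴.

q ≈ 96.1 W/m²

For two infinite grey parallel plates, q = σ(T₁⁴ − T₂⁴)/(1/ε₁ + 1/ε₂ − 1).
T₁⁴ − T₂⁴ = 1.717×10¹⁰ − 1.249×10⁹ = 1.592×10¹⁰ K⁴.
1/ε₁ + 1/ε₂ − 1 = 2.703 + 7.692 − 1 = 9.395.
q = 5.67×10⁻⁸ × 1.592×10¹⁰ / 9.395.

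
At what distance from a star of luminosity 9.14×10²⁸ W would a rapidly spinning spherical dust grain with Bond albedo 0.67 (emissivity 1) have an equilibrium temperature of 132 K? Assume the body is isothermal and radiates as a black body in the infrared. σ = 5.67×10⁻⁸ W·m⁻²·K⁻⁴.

d ≈ 5.90×10¹² m

For an isothermal black-emitting sphere, (1−a)S·πr² = σ·4πr²·T⁴ ⇒ S = 4σT⁴/(1−a).
S = 4·5.67×10⁻⁸·(132)⁴/0.330 = 208.7 W/m².
Flux falls as S = L/(4πd²), so d = √(L/(4πS)) = √(9.14×10²⁸/(4π·208.7)).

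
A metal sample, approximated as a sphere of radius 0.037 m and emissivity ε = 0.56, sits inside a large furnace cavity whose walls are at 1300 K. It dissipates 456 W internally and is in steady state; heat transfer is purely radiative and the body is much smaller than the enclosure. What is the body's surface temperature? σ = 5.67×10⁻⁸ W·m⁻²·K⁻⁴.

T ≈ 1390 K

For a small grey body in a large enclosure, net radiated power = εσA(T⁴ − T_w⁴).
Steady state: P = εσA(T⁴ − T_w⁴) with A = 4πr² = 0.01720 m².
T⁴ = P/(εσA) + T_w⁴ = 456/(0.56·5.67×10⁻⁸·0.01720) + (1300)⁴
    = 8.348×10¹¹ + 2.856×10¹² = 3.691×10¹² K⁴.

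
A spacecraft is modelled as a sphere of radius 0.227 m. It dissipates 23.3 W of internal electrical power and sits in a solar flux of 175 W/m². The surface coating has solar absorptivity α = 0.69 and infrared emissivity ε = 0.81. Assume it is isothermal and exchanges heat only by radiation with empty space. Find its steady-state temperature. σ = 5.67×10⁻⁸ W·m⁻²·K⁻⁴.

T ≈ 195 K

At steady state, absorbed solar power + internal power = radiated power.
Absorbed: α·S·A_cross = 0.69·175·0.1619 = 19.55 W (cross-section πr²).
Total input = 19.55 + 23.3 = 42.85 W.
Radiated: εσ·A_surf·T⁴ with A_surf = 4πr² = 0.6475 m².
T⁴ = 42.85/(0.81·5.67×10⁻⁸·0.6475) = 1.441×10⁹ K⁴.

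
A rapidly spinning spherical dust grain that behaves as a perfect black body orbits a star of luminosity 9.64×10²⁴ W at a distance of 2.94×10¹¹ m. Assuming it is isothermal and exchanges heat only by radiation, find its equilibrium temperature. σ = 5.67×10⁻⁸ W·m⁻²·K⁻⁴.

T ≈ 79.1 K

First find the stellar flux at distance d: S = L/(4πd²) = 9.64×10²⁴/(4π·(2.94×10¹¹)²) = 8.875 W/m².
For an isothermal sphere, absorbed (1−a)S·πr² = emitted σ·4πr²·T⁴, so T⁴ = (1−a)S/(4σ).
T⁴ = 1.00·8.875/(4·5.67×10⁻⁸) = 3.913×10⁷ K⁴.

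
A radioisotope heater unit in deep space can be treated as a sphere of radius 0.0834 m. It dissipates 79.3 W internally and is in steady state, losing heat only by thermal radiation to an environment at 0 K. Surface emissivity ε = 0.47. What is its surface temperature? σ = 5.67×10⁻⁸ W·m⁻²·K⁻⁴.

Steady state: internal power = radiated power, P = εσA T⁴.
Radiating area A = 4πr² = 0.08741 m².
T⁴ = P/(εσA) = 79.3/(0.47·5.67×10⁻⁸·0.08741) = 3.404×10¹⁰ K⁴.
T = (3.404×10¹⁰)^(1/4).

T ≈ 430 K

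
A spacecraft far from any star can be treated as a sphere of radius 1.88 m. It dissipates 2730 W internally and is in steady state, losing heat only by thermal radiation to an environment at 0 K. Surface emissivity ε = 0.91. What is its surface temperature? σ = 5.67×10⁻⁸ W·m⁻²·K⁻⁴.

T ≈ 186 K

Steady state: internal power = radiated power, P = εσA T⁴.
Radiating area A = 4πr² = 44.41 m².
T⁴ = P/(εσA) = 2730/(0.91·5.67×10⁻⁸·44.41) = 1.191×10⁹ K⁴.
T = (1.191×10⁹)^(1/4).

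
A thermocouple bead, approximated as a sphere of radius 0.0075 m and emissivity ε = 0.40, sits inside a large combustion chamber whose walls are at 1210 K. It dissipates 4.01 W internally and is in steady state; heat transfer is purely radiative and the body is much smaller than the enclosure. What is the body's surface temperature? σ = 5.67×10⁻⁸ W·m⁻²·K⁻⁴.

For a small grey body in a large enclosure, net radiated power = εσA(T⁴ − T_w⁴).
Steady state: P = εσA(T⁴ − T_w⁴) with A = 4πr² = 7.069×10⁻⁴ m².
T⁴ = P/(εσA) + T_w⁴ = 4.01/(0.40·5.67×10⁻⁸·7.069×10⁻⁴) + (1210)⁴
    = 2.501×10¹¹ + 2.144×10¹² = 2.394×10¹² K⁴.

T ≈ 1240 K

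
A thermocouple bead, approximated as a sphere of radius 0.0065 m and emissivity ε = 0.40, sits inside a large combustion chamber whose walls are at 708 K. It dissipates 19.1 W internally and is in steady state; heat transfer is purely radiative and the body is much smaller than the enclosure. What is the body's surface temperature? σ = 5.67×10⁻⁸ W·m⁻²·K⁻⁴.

T ≈ 1160 K

For a small grey body in a large enclosure, net radiated power = εσA(T⁴ − T_w⁴).
Steady state: P = εσA(T⁴ − T_w⁴) with A = 4πr² = 5.309×10⁻⁴ m².
T⁴ = P/(εσA) + T_w⁴ = 19.1/(0.40·5.67×10⁻⁸·5.309×10⁻⁴) + (708)⁴
    = 1.586×10¹² + 2.513×10¹¹ = 1.837×10¹² K⁴.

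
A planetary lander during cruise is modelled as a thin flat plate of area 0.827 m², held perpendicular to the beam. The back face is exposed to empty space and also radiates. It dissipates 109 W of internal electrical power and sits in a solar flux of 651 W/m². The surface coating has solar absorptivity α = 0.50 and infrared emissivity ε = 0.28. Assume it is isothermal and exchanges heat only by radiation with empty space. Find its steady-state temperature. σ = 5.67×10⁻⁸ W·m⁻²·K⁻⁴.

At steady state, absorbed solar power + internal power = radiated power.
Absorbed: α·S·A_cross = 0.50·651·0.8270 = 269.2 W (cross-section A).
Total input = 269.2 + 109 = 378.2 W.
Radiated: εσ·A_surf·T⁴ with A_surf = 2A = 1.654 m².
T⁴ = 378.2/(0.28·5.67×10⁻⁸·1.654) = 1.440×10¹⁰ K⁴.

T ≈ 346 K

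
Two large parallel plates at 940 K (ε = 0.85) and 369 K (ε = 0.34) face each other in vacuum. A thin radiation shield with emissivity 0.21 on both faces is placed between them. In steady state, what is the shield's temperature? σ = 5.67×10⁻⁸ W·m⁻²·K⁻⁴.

In steady state the net flux on the hot side equals that on the cold side.
σ(T₁⁴−T_s⁴)/D₁ = σ(T_s⁴−T₂⁴)/D₂, with D₁ = 1/ε₁+1/ε_s−1 = 4.938, D₂ = 1/ε_s+1/ε₂−1 = 6.703.
Solve for T_s⁴: T_s⁴ = (D₂·T₁⁴ + D₁·T₂⁴)/(D₁+D₂) = 4.574×10¹¹ K⁴.

T_s ≈ 822 K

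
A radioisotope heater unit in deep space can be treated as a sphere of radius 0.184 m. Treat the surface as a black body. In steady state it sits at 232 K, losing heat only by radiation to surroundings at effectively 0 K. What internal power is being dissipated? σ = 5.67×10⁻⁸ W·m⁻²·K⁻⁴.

Steady state: P = εσA T⁴.
A = 4πr² = 0.4254 m²; T⁴ = (232)⁴ = 2.897×10⁹ K⁴.
P = 1.0 × 5.67×10⁻⁸ × 0.4254 × 2.897×10⁹.

P ≈ 69.9 W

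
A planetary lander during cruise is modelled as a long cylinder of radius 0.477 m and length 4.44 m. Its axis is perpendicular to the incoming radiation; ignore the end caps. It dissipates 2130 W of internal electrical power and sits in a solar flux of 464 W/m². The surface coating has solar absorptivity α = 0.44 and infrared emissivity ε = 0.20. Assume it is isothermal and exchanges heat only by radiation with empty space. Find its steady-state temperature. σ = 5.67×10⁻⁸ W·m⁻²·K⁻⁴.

At steady state, absorbed solar power + internal power = radiated power.
Absorbed: α·S·A_cross = 0.44·464·4.236 = 864.8 W (cross-section 2rL).
Total input = 864.8 + 2130 = 2995 W.
Radiated: εσ·A_surf·T⁴ with A_surf = 2πrL = 13.31 m².
T⁴ = 2995/(0.20·5.67×10⁻⁸·13.31) = 1.985×10¹⁰ K⁴.

T ≈ 375 K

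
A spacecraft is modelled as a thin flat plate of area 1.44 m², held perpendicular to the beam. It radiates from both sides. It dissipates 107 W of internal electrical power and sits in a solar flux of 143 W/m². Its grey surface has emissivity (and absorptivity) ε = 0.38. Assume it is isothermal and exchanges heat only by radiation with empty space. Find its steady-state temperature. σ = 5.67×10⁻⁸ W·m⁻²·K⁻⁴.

T ≈ 234 K

At steady state, absorbed solar power + internal power = radiated power.
Absorbed: α·S·A_cross = 0.38·143·1.440 = 78.25 W (cross-section A).
Total input = 78.25 + 107 = 185.2 W.
Radiated: εσ·A_surf·T⁴ with A_surf = 2A = 2.880 m².
T⁴ = 185.2/(0.38·5.67×10⁻⁸·2.880) = 2.985×10⁹ K⁴.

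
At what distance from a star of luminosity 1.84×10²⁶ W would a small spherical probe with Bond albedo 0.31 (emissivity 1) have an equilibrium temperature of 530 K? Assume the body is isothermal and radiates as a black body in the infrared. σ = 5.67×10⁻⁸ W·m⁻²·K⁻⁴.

For an isothermal black-emitting sphere, (1−a)S·πr² = σ·4πr²·T⁴ ⇒ S = 4σT⁴/(1−a).
S = 4·5.67×10⁻⁸·(530)⁴/0.690 = 25940 W/m².
Flux falls as S = L/(4πd²), so d = √(L/(4πS)) = √(1.84×10²⁶/(4π·25940)).

d ≈ 2.38×10¹⁰ m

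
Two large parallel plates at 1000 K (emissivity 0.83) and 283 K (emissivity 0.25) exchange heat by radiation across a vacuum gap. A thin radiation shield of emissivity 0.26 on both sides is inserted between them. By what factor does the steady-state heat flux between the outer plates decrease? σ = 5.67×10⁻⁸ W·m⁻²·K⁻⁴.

factor ≈ 2.59

Without shield: q₀ = σΔ(T⁴)/(1/ε₁+1/ε₂−1) with denominator 4.205.
With shield the two gaps are in series; the resistances add: (1/ε₁+1/ε_s−1)+(1/ε_s+1/ε₂−1) = 4.051+6.846 = 10.90.
Heat-flux ratio q₀/q = 10.90/4.205.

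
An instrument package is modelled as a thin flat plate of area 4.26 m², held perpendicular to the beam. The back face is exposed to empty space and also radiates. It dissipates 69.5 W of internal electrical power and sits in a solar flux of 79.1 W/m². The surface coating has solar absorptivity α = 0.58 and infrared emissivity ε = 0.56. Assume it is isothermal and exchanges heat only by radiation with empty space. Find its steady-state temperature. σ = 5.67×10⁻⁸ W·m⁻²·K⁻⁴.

At steady state, absorbed solar power + internal power = radiated power.
Absorbed: α·S·A_cross = 0.58·79.1·4.260 = 195.4 W (cross-section A).
Total input = 195.4 + 69.5 = 264.9 W.
Radiated: εσ·A_surf·T⁴ with A_surf = 2A = 8.520 m².
T⁴ = 264.9/(0.56·5.67×10⁻⁸·8.520) = 9.793×10⁸ K⁴.

T ≈ 177 K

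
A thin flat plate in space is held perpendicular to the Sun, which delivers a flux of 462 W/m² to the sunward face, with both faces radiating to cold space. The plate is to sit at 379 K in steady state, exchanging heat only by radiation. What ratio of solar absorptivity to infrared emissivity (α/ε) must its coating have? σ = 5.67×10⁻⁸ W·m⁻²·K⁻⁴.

Balance: αS·A = εσ·2A·T⁴ ⇒ α/ε = 2σT⁴/S.
α/ε = 2·5.67×10⁻⁸·(379)⁴/462 = 2·5.67×10⁻⁸·2.063×10¹⁰/462.

α/ε ≈ 5.06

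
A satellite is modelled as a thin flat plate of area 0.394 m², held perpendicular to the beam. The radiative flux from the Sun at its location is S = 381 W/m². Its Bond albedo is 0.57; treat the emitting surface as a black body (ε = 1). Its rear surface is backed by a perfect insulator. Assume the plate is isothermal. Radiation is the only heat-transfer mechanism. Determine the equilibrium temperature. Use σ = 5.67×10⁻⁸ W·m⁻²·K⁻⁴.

At equilibrium, absorbed power = emitted power.
Absorbing cross-section = A = 0.3940 m²; emitting surface = A = 0.3940 m² (ratio 1).
(1−a)S·A_cross = εσ·A_surf·T⁴  ⇒  T⁴ = (1−a)S/(1σ).
T⁴ = 0.430·381/(1·5.67×10⁻⁸) = 2.889×10⁹ K⁴.
T = (2.889×10⁹)^(1/4).

T ≈ 232 K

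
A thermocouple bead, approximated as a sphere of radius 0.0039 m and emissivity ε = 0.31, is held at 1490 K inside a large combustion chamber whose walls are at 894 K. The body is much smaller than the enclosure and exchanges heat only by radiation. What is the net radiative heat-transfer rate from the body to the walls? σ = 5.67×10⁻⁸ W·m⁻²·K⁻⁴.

P_net ≈ 14.4 W

For a small grey body in a large enclosure: P_net = εσA(T_body⁴ − T_wall⁴).
A = 4πr² = 1.911×10⁻⁴ m²; T_body⁴ − T_wall⁴ = 4.929×10¹² − 6.388×10¹¹ = 4.290×10¹² K⁴.
|P_net| = 0.31·5.67×10⁻⁸·1.911×10⁻⁴·4.290×10¹².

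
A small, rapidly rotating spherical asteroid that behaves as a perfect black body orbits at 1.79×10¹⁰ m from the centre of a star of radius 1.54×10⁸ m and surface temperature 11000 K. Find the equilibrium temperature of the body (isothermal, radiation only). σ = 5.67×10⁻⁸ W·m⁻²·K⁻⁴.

T ≈ 721 K

The star's surface emits σT_*⁴; at distance d the flux is S = σT_*⁴(R_*/d)².
S = 5.67×10⁻⁸·(11000)⁴·(1.54×10⁸/1.79×10¹⁰)² = 61450 W/m².
For an isothermal sphere T⁴ = (1−a)S/(4σ) = 2.709×10¹¹ K⁴.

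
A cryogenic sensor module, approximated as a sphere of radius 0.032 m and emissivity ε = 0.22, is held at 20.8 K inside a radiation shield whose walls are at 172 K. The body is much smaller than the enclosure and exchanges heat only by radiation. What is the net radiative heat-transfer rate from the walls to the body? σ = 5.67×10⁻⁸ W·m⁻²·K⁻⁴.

P_net ≈ 0.140 W

For a small grey body in a large enclosure: P_net = εσA(T_body⁴ − T_wall⁴).
A = 4πr² = 0.01287 m²; T_body⁴ − T_wall⁴ = 1.872×10⁵ − 8.752×10⁸ = -8.750×10⁸ K⁴.
|P_net| = 0.22·5.67×10⁻⁸·0.01287·8.750×10⁸.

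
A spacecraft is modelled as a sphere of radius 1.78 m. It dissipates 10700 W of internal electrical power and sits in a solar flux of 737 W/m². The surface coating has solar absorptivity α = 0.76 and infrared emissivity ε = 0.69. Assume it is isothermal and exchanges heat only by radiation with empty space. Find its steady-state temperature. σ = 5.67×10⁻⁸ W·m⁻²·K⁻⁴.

T ≈ 320 K

At steady state, absorbed solar power + internal power = radiated power.
Absorbed: α·S·A_cross = 0.76·737·9.954 = 5575 W (cross-section πr²).
Total input = 5575 + 10700 = 16280 W.
Radiated: εσ·A_surf·T⁴ with A_surf = 4πr² = 39.82 m².
T⁴ = 16280/(0.69·5.67×10⁻⁸·39.82) = 1.045×10¹⁰ K⁴.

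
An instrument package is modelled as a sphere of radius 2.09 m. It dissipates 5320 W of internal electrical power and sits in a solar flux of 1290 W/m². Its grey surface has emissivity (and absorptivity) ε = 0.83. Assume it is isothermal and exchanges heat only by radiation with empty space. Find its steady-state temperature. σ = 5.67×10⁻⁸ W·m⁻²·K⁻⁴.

T ≈ 297 K

At steady state, absorbed solar power + internal power = radiated power.
Absorbed: α·S·A_cross = 0.83·1290·13.72 = 14690 W (cross-section πr²).
Total input = 14690 + 5320 = 20010 W.
Radiated: εσ·A_surf·T⁴ with A_surf = 4πr² = 54.89 m².
T⁴ = 20010/(0.83·5.67×10⁻⁸·54.89) = 7.747×10⁹ K⁴.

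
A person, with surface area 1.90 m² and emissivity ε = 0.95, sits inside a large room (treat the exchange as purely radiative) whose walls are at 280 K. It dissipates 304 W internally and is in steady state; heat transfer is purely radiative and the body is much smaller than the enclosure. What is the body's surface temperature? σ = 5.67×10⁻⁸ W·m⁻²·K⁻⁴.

T ≈ 309 K

For a small grey body in a large enclosure, net radiated power = εσA(T⁴ − T_w⁴).
Steady state: P = εσA(T⁴ − T_w⁴) with A = 1.90 m².
T⁴ = P/(εσA) + T_w⁴ = 304/(0.95·5.67×10⁻⁸·1.900) + (280)⁴
    = 2.970×10⁹ + 6.147×10⁹ = 9.117×10⁹ K⁴.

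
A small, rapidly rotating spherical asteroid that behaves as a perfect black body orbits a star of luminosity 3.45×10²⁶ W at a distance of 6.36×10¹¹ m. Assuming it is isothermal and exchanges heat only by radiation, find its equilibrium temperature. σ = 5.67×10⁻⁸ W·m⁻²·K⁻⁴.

T ≈ 132 K

First find the stellar flux at distance d: S = L/(4πd²) = 3.45×10²⁶/(4π·(6.36×10¹¹)²) = 67.87 W/m².
For an isothermal sphere, absorbed (1−a)S·πr² = emitted σ·4πr²·T⁴, so T⁴ = (1−a)S/(4σ).
T⁴ = 1.00·67.87/(4·5.67×10⁻⁸) = 2.993×10⁸ K⁴.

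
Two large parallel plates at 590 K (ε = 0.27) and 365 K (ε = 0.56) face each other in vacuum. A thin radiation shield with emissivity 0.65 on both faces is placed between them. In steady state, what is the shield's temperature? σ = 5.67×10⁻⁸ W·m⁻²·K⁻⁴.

In steady state the net flux on the hot side equals that on the cold side.
σ(T₁⁴−T_s⁴)/D₁ = σ(T_s⁴−T₂⁴)/D₂, with D₁ = 1/ε₁+1/ε_s−1 = 4.242, D₂ = 1/ε_s+1/ε₂−1 = 2.324.
Solve for T_s⁴: T_s⁴ = (D₂·T₁⁴ + D₁·T₂⁴)/(D₁+D₂) = 5.436×10¹⁰ K⁴.

T_s ≈ 483 K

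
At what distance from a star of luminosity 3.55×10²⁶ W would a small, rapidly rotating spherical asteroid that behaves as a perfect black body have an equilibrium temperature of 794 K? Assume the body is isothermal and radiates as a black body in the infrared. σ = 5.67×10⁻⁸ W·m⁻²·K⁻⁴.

For an isothermal black-emitting sphere, (1−a)S·πr² = σ·4πr²·T⁴ ⇒ S = 4σT⁴/(1−a).
S = 4·5.67×10⁻⁸·(794)⁴/1.00 = 90140 W/m².
Flux falls as S = L/(4πd²), so d = √(L/(4πS)) = √(3.55×10²⁶/(4π·90140)).

d ≈ 1.77×10¹⁰ m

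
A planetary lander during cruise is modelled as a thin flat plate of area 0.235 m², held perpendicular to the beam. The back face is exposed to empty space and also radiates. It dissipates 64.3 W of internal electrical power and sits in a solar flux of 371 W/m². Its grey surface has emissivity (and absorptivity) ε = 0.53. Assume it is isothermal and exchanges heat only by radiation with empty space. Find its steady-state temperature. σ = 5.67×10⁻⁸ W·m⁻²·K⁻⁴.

T ≈ 297 K

At steady state, absorbed solar power + internal power = radiated power.
Absorbed: α·S·A_cross = 0.53·371·0.2350 = 46.21 W (cross-section A).
Total input = 46.21 + 64.3 = 110.5 W.
Radiated: εσ·A_surf·T⁴ with A_surf = 2A = 0.4700 m².
T⁴ = 110.5/(0.53·5.67×10⁻⁸·0.4700) = 7.824×10⁹ K⁴.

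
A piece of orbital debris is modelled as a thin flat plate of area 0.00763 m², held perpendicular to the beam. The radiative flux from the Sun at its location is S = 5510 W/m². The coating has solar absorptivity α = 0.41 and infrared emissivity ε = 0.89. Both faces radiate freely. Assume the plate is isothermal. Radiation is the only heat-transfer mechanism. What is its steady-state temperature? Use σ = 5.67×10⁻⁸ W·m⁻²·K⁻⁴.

T ≈ 387 K

At equilibrium, absorbed power = emitted power.
Absorbing cross-section = A = 0.007630 m²; emitting surface = 2A = 0.01526 m² (ratio 2).
αS·A_cross = εσ·A_surf·T⁴  ⇒  T⁴ = αS/(ε·2σ).
T⁴ = 0.410·5510/(0.89·2·5.67×10⁻⁸) = 2.238×10¹⁰ K⁴.
T = (2.238×10¹⁰)^(1/4).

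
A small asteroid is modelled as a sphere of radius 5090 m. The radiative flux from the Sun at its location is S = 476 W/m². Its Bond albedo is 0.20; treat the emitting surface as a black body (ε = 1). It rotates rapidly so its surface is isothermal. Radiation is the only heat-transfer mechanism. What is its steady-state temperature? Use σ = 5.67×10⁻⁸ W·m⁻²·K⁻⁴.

T ≈ 202 K

At equilibrium, absorbed power = emitted power.
Absorbing cross-section = πr² = 8.139×10⁷ m²; emitting surface = 4πr² = 3.256×10⁸ m² (ratio 4).
(1−a)S·A_cross = εσ·A_surf·T⁴  ⇒  T⁴ = (1−a)S/(4σ).
T⁴ = 0.800·476/(4·5.67×10⁻⁸) = 1.679×10⁹ K⁴.
T = (1.679×10⁹)^(1/4).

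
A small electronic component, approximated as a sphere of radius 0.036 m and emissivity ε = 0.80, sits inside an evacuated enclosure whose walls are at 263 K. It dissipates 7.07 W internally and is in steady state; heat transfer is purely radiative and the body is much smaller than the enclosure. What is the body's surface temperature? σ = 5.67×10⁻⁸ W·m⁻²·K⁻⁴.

For a small grey body in a large enclosure, net radiated power = εσA(T⁴ − T_w⁴).
Steady state: P = εσA(T⁴ − T_w⁴) with A = 4πr² = 0.01629 m².
T⁴ = P/(εσA) + T_w⁴ = 7.07/(0.80·5.67×10⁻⁸·0.01629) + (263)⁴
    = 9.570×10⁹ + 4.784×10⁹ = 1.435×10¹⁰ K⁴.

T ≈ 346 K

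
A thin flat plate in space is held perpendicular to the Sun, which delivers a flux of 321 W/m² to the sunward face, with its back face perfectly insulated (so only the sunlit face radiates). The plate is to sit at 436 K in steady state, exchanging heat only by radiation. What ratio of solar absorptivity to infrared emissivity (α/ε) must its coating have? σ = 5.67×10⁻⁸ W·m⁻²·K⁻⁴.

α/ε ≈ 6.38

Balance: αS·A = εσ·1A·T⁴ ⇒ α/ε = σT⁴/S.
α/ε = 5.67×10⁻⁸·(436)⁴/321 = 5.67×10⁻⁸·3.614×10¹⁰/321.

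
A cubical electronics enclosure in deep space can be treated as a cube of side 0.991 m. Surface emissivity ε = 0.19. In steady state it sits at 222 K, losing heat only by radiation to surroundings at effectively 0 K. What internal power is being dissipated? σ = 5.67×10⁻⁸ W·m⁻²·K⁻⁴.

P ≈ 154 W

Steady state: P = εσA T⁴.
A = 6L² = 5.892 m²; T⁴ = (222)⁴ = 2.429×10⁹ K⁴.
P = 0.19 × 5.67×10⁻⁸ × 5.892 × 2.429×10⁹.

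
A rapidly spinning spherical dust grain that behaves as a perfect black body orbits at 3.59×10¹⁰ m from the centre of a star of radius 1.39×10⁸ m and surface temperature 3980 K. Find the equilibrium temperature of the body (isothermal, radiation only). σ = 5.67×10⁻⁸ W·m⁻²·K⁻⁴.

The star's surface emits σT_*⁴; at distance d the flux is S = σT_*⁴(R_*/d)².
S = 5.67×10⁻⁸·(3980)⁴·(1.39×10⁸/3.59×10¹⁰)² = 213.3 W/m².
For an isothermal sphere T⁴ = (1−a)S/(4σ) = 9.404×10⁸ K⁴.

T ≈ 175 K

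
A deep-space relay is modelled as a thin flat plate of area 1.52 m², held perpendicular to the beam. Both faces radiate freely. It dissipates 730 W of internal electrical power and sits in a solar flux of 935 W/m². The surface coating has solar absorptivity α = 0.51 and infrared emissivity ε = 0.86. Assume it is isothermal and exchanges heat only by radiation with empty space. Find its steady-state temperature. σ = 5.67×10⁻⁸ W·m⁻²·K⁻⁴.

At steady state, absorbed solar power + internal power = radiated power.
Absorbed: α·S·A_cross = 0.51·935·1.520 = 724.8 W (cross-section A).
Total input = 724.8 + 730 = 1455 W.
Radiated: εσ·A_surf·T⁴ with A_surf = 2A = 3.040 m².
T⁴ = 1455/(0.86·5.67×10⁻⁸·3.040) = 9.814×10⁹ K⁴.

T ≈ 315 K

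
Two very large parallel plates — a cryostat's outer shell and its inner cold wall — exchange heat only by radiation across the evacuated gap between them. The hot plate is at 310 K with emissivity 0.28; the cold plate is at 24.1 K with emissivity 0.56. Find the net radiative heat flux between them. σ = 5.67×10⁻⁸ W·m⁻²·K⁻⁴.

q ≈ 120 W/m²

For two infinite grey parallel plates, q = σ(T₁⁴ − T₂⁴)/(1/ε₁ + 1/ε₂ − 1).
T₁⁴ − T₂⁴ = 9.235×10⁹ − 3.373×10⁵ = 9.235×10⁹ K⁴.
1/ε₁ + 1/ε₂ − 1 = 3.571 + 1.786 − 1 = 4.357.
q = 5.67×10⁻⁸ × 9.235×10⁹ / 4.357.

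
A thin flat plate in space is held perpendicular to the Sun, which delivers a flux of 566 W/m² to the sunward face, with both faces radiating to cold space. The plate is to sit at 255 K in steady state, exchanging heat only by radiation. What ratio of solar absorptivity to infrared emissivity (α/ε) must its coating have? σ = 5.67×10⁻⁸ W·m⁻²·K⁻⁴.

Balance: αS·A = εσ·2A·T⁴ ⇒ α/ε = 2σT⁴/S.
α/ε = 2·5.67×10⁻⁸·(255)⁴/566 = 2·5.67×10⁻⁸·4.228×10⁹/566.

α/ε ≈ 0.847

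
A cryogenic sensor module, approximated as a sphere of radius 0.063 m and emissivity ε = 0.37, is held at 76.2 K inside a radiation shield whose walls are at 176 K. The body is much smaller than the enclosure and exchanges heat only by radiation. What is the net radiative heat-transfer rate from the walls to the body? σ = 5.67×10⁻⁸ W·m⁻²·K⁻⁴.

For a small grey body in a large enclosure: P_net = εσA(T_body⁴ − T_wall⁴).
A = 4πr² = 0.04988 m²; T_body⁴ − T_wall⁴ = 3.371×10⁷ − 9.595×10⁸ = -9.258×10⁸ K⁴.
|P_net| = 0.37·5.67×10⁻⁸·0.04988·9.258×10⁸.

P_net ≈ 0.969 W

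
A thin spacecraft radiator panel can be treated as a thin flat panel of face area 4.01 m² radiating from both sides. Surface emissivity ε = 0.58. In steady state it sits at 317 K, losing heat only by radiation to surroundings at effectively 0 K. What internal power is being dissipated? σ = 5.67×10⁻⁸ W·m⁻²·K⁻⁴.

Steady state: P = εσA T⁴.
A = 2·4.01 = 8.020 m²; T⁴ = (317)⁴ = 1.010×10¹⁰ K⁴.
P = 0.58 × 5.67×10⁻⁸ × 8.020 × 1.010×10¹⁰.

P ≈ 2660 W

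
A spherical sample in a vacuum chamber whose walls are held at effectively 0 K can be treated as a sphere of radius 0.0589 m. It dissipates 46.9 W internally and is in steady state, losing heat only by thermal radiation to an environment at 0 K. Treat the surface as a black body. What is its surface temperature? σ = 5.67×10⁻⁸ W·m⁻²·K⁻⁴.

T ≈ 371 K

Steady state: internal power = radiated power, P = εσA T⁴.
Radiating area A = 4πr² = 0.04360 m².
T⁴ = P/(εσA) = 46.9/(1.0·5.67×10⁻⁸·0.04360) = 1.897×10¹⁰ K⁴.
T = (1.897×10¹⁰)^(1/4).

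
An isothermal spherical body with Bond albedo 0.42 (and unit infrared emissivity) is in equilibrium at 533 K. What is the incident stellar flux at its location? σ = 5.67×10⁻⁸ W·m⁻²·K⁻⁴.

S ≈ 31600 W/m²

(1−a)S·πr² = σ·4πr²·T⁴ ⇒ S = 4σT⁴/(1−a).
S = 4·5.67×10⁻⁸·8.071×10¹⁰/0.580.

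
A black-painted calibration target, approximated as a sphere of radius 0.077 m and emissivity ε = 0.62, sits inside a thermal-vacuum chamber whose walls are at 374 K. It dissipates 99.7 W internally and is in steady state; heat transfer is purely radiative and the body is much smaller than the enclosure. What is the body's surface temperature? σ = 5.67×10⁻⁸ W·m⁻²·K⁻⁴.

T ≈ 490 K

For a small grey body in a large enclosure, net radiated power = εσA(T⁴ − T_w⁴).
Steady state: P = εσA(T⁴ − T_w⁴) with A = 4πr² = 0.07451 m².
T⁴ = P/(εσA) + T_w⁴ = 99.7/(0.62·5.67×10⁻⁸·0.07451) + (374)⁴
    = 3.807×10¹⁰ + 1.957×10¹⁰ = 5.763×10¹⁰ K⁴.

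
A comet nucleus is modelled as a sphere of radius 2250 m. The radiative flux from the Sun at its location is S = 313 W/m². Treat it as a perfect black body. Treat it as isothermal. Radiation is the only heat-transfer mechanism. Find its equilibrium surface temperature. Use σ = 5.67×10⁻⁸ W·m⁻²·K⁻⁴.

T ≈ 193 K

At equilibrium, absorbed power = emitted power.
Absorbing cross-section = πr² = 1.590×10⁷ m²; emitting surface = 4πr² = 6.362×10⁷ m² (ratio 4).
S·A_cross = εσ·A_surf·T⁴  ⇒  T⁴ = S/(4σ).
T⁴ = 1.00·313/(4·5.67×10⁻⁸) = 1.380×10⁹ K⁴.
T = (1.380×10⁹)^(1/4).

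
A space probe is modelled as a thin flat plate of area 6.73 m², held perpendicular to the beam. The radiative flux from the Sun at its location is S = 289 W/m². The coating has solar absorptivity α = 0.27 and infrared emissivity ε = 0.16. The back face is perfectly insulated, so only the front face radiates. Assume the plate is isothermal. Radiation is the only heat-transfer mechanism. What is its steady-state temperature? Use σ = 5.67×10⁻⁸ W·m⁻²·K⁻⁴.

At equilibrium, absorbed power = emitted power.
Absorbing cross-section = A = 6.730 m²; emitting surface = A = 6.730 m² (ratio 1).
αS·A_cross = εσ·A_surf·T⁴  ⇒  T⁴ = αS/(ε·1σ).
T⁴ = 0.270·289/(0.16·1·5.67×10⁻⁸) = 8.601×10⁹ K⁴.
T = (8.601×10⁹)^(1/4).

T ≈ 305 K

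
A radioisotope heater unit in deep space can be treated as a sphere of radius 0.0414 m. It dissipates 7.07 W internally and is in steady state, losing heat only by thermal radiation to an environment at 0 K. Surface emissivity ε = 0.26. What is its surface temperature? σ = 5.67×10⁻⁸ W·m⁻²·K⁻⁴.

Steady state: internal power = radiated power, P = εσA T⁴.
Radiating area A = 4πr² = 0.02154 m².
T⁴ = P/(εσA) = 7.07/(0.26·5.67×10⁻⁸·0.02154) = 2.227×10¹⁰ K⁴.
T = (2.227×10¹⁰)^(1/4).

T ≈ 386 K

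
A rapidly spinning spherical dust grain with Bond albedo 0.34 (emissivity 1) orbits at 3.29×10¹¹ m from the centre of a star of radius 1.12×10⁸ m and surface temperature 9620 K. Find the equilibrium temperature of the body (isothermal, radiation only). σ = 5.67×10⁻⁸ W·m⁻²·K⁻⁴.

The star's surface emits σT_*⁴; at distance d the flux is S = σT_*⁴(R_*/d)².
S = 5.67×10⁻⁸·(9620)⁴·(1.12×10⁸/3.29×10¹¹)² = 56.28 W/m².
For an isothermal sphere T⁴ = (1−a)S/(4σ) = 1.638×10⁸ K⁴.

T ≈ 113 K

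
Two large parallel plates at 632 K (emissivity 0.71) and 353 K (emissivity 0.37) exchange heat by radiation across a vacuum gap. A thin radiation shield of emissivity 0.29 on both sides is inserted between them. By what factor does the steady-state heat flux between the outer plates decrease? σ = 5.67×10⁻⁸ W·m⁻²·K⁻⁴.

Without shield: q₀ = σΔ(T⁴)/(1/ε₁+1/ε₂−1) with denominator 3.111.
With shield the two gaps are in series; the resistances add: (1/ε₁+1/ε_s−1)+(1/ε_s+1/ε₂−1) = 3.857+5.151 = 9.008.
Heat-flux ratio q₀/q = 9.008/3.111.

factor ≈ 2.90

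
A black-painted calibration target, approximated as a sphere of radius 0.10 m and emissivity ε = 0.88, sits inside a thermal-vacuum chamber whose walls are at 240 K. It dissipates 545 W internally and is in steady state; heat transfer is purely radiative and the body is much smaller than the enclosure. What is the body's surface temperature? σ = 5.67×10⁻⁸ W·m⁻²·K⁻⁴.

T ≈ 548 K

For a small grey body in a large enclosure, net radiated power = εσA(T⁴ − T_w⁴).
Steady state: P = εσA(T⁴ − T_w⁴) with A = 4πr² = 0.1257 m².
T⁴ = P/(εσA) + T_w⁴ = 545/(0.88·5.67×10⁻⁸·0.1257) + (240)⁴
    = 8.692×10¹⁰ + 3.318×10⁹ = 9.024×10¹⁰ K⁴.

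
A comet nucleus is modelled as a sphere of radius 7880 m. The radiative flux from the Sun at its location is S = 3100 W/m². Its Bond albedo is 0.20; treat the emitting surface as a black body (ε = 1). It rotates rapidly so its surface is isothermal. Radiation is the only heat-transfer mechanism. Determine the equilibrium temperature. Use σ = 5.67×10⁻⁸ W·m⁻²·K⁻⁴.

T ≈ 323 K

At equilibrium, absorbed power = emitted power.
Absorbing cross-section = πr² = 1.951×10⁸ m²; emitting surface = 4πr² = 7.803×10⁸ m² (ratio 4).
(1−a)S·A_cross = εσ·A_surf·T⁴  ⇒  T⁴ = (1−a)S/(4σ).
T⁴ = 0.800·3100/(4·5.67×10⁻⁸) = 1.093×10¹⁰ K⁴.
T = (1.093×10¹⁰)^(1/4).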